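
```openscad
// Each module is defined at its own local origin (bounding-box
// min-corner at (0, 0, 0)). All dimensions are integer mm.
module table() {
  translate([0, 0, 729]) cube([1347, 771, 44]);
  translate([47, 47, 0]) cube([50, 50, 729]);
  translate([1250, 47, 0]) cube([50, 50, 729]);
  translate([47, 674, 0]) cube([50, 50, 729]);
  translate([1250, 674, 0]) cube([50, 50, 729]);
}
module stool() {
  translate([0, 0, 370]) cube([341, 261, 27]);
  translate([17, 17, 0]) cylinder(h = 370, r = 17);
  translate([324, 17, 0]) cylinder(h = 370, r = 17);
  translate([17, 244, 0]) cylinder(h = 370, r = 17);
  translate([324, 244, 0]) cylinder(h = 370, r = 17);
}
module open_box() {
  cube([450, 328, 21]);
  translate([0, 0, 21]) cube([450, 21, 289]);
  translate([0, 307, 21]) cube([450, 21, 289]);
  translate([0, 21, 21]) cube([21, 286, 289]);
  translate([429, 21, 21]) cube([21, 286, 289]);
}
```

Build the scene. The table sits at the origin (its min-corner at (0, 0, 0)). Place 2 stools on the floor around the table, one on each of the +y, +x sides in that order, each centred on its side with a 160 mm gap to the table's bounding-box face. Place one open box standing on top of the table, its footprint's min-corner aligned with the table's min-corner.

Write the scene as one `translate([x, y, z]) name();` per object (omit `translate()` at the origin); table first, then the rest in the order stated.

table();
translate([503, 931, 0]) stool();
translate([1507, 255, 0]) stool();
translate([0, 0, 773]) open_box();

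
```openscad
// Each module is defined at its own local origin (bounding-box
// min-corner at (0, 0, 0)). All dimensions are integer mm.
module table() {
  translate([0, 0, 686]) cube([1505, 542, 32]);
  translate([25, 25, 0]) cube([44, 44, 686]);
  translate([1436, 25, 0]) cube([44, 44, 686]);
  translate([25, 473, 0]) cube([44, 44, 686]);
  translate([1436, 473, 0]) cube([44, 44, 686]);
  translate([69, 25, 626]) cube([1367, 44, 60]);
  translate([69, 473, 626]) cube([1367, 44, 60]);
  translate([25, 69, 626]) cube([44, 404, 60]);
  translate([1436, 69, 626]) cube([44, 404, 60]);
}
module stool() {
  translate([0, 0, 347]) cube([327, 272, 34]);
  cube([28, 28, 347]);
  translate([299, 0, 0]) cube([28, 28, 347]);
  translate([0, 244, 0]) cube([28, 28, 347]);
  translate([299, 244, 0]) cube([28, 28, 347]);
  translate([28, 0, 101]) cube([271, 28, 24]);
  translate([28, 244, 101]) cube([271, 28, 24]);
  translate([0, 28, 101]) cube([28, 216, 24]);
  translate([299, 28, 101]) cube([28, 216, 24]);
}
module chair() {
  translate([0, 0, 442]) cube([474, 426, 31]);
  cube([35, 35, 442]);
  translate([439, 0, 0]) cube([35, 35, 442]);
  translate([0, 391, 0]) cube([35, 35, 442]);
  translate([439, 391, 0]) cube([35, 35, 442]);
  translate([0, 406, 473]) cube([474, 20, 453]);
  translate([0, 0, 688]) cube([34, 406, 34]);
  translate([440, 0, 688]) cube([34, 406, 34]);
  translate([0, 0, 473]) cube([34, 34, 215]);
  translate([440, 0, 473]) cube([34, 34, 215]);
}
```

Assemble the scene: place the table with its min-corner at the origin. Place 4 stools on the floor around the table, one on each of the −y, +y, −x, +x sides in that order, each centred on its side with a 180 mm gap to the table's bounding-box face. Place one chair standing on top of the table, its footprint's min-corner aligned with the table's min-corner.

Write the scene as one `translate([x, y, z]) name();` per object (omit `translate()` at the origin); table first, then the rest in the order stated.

table();
translate([589, -452, 0]) stool();
translate([589, 722, 0]) stool();
translate([-507, 135, 0]) stool();
translate([1685, 135, 0]) stool();
translate([0, 0, 718]) chair();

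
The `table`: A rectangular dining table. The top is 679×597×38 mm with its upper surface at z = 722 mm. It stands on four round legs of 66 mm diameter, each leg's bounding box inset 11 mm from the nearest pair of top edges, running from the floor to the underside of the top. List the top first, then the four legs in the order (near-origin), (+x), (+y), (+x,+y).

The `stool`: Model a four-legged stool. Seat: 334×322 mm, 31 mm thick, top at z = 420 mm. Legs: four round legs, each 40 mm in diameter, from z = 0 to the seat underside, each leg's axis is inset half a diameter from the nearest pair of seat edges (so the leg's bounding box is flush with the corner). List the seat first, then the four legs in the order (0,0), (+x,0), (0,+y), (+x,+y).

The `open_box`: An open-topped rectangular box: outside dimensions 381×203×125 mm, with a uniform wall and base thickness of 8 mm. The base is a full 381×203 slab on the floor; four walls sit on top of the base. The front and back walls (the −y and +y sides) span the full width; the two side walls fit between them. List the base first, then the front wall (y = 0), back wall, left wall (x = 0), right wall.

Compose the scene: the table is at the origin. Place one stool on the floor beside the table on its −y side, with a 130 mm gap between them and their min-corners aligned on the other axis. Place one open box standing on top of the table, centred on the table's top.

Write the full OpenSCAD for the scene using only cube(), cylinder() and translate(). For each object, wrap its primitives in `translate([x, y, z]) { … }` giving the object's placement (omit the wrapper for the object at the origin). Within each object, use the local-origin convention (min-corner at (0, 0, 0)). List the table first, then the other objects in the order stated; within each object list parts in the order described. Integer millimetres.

translate([0, 0, 684]) cube([679, 597, 38]);
translate([44, 44, 0]) cylinder(h = 684, r = 33);
translate([635, 44, 0]) cylinder(h = 684, r = 33);
translate([44, 553, 0]) cylinder(h = 684, r = 33);
translate([635, 553, 0]) cylinder(h = 684, r = 33);
translate([0, -452, 0]) {
  translate([0, 0, 389]) cube([334, 322, 31]);
  translate([20, 20, 0]) cylinder(h = 389, r = 20);
  translate([314, 20, 0]) cylinder(h = 389, r = 20);
  translate([20, 302, 0]) cylinder(h = 389, r = 20);
  translate([314, 302, 0]) cylinder(h = 389, r = 20);
}
translate([149, 197, 722]) {
  cube([381, 203, 8]);
  translate([0, 0, 8]) cube([381, 8, 117]);
  translate([0, 195, 8]) cube([381, 8, 117]);
  translate([0, 8, 8]) cube([8, 187, 117]);
  translate([373, 8, 8]) cube([8, 187, 117]);
}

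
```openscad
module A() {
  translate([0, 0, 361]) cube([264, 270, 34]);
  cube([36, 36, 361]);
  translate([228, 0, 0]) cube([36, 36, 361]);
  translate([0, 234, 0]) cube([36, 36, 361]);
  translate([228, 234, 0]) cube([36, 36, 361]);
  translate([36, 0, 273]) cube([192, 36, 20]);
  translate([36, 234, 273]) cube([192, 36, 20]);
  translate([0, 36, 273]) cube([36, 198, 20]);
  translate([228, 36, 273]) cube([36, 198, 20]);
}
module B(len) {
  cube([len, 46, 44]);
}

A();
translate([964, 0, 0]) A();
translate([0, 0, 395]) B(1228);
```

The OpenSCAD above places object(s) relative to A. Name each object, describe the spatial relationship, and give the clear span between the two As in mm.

A is a stool. B is a beam. A beam spans the tops of two stools. The clear span between the two stools is 700 mm.

Second stool starts at x = 964; first ends at x = 264; clear span = 964 − 264 = 700 mm.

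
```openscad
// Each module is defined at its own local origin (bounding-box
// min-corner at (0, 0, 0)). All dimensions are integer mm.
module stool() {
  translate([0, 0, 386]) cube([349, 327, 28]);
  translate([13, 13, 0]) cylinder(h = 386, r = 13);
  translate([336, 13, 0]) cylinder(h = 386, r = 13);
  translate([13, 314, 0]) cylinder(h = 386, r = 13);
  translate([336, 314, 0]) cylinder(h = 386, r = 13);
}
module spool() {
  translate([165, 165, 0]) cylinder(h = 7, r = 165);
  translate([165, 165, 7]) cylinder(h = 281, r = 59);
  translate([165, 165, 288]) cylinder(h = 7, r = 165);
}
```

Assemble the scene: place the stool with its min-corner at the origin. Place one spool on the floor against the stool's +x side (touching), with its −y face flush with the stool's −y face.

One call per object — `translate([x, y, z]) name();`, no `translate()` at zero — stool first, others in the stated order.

stool();
translate([349, 0, 0]) spool();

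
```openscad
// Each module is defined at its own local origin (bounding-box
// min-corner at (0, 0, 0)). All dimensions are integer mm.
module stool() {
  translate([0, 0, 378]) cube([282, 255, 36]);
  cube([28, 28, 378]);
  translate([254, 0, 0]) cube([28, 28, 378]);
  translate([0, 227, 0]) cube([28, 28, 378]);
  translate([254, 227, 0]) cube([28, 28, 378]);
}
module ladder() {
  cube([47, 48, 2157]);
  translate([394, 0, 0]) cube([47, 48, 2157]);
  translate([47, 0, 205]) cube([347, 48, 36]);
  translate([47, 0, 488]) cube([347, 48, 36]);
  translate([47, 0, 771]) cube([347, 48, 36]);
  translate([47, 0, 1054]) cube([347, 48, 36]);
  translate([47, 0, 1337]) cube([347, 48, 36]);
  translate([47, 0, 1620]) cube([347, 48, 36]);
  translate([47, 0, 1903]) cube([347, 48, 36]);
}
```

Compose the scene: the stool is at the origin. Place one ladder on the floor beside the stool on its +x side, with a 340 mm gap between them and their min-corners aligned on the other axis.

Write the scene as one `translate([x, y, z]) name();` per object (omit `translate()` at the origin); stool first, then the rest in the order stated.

stool();
translate([622, 0, 0]) ladder();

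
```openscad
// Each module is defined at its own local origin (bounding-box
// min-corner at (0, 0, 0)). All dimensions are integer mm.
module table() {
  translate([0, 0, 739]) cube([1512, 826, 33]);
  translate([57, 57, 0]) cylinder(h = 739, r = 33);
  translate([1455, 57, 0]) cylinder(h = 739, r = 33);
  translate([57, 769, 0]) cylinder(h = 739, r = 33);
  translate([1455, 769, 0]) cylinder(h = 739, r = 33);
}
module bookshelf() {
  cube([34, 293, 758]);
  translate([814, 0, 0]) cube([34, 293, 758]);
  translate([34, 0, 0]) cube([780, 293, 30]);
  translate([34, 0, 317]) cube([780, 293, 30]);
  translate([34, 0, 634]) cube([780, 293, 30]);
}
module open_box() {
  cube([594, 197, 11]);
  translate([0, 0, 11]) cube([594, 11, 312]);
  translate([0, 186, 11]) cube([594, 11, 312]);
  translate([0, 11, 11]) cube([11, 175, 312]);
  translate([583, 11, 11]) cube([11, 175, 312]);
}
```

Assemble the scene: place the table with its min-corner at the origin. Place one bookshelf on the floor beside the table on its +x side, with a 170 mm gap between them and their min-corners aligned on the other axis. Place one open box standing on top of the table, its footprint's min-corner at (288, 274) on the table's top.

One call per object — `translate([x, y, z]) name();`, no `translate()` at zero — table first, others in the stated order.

table();
translate([1682, 0, 0]) bookshelf();
translate([288, 274, 772]) open_box();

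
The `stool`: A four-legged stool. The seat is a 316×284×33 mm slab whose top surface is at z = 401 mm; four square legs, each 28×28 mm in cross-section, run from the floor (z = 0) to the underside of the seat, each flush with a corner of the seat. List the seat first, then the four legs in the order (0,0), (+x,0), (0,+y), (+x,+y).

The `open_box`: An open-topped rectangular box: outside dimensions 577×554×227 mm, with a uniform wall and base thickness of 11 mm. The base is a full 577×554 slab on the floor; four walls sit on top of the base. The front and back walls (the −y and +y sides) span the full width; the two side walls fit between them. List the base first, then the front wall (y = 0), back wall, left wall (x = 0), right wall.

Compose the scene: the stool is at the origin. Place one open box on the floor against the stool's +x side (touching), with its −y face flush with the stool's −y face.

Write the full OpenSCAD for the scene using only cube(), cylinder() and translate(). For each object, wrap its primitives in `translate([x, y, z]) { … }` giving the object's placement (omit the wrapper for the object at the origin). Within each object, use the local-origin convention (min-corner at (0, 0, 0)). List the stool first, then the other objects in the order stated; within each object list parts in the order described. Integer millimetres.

translate([0, 0, 368]) cube([316, 284, 33]);
cube([28, 28, 368]);
translate([288, 0, 0]) cube([28, 28, 368]);
translate([0, 256, 0]) cube([28, 28, 368]);
translate([288, 256, 0]) cube([28, 28, 368]);
translate([316, 0, 0]) {
  cube([577, 554, 11]);
  translate([0, 0, 11]) cube([577, 11, 216]);
  translate([0, 543, 11]) cube([577, 11, 216]);
  translate([0, 11, 11]) cube([11, 532, 216]);
  translate([566, 11, 11]) cube([11, 532, 216]);
}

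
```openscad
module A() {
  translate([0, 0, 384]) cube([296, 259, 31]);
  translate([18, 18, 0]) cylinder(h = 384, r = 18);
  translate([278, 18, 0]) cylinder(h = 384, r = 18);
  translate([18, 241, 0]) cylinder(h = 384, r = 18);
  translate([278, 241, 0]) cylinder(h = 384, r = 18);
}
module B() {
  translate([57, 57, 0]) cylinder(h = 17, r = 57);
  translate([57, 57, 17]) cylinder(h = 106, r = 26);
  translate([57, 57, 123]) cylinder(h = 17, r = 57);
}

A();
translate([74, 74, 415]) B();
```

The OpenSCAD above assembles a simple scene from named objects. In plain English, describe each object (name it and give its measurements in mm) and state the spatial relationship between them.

A is a four-legged stool. The seat is a 296×259×31 mm slab whose top surface is at z = 415 mm; four round legs, each 36 mm in diameter, run from the floor (z = 0) to the underside of the seat, each leg's axis is inset half a diameter from the nearest pair of seat edges (so the leg's bounding box is flush with the corner).

B is a spool: two coaxial disc flanges of radius 57 mm and thickness 17 mm, joined by a core cylinder of radius 26 mm and height 106 mm. The lower flange rests on z = 0 and the three cylinders share a vertical axis.

The spool is on top of the stool.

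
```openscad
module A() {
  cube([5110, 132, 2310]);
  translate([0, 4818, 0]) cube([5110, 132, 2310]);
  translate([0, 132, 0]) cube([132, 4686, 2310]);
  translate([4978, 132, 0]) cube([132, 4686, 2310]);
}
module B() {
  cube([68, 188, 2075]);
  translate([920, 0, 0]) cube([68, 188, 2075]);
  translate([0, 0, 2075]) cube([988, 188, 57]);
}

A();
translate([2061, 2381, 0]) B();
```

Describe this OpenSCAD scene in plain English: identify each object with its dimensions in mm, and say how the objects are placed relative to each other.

A is the wall frame of a small rectangular building: four walls, each 2310 mm tall and 132 mm thick, enclosing a footprint 5110 mm (x) by 4950 mm (y) outside-to-outside, with no floor or roof. The front and back walls (the −y and +y sides) span the full width; the two side walls fit between them.

B is a rectangular door frame: two vertical jambs of 68×188 mm section, 2075 mm tall, with a clear opening 852 mm wide between their inner faces. A header 57 mm tall and 188 mm deep lies on top of the jambs and spans the full outside width.

The door frame sits inside the house frame, centred.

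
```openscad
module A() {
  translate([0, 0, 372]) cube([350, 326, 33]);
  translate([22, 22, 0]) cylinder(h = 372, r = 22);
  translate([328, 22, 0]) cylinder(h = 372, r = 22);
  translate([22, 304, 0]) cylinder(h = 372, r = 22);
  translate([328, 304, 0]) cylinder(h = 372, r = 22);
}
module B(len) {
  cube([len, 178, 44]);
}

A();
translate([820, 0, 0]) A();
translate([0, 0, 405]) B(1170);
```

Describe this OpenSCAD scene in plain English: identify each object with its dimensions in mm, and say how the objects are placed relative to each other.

A is a four-legged stool. The seat is 350×326 mm, 33 mm thick, top at z = 405 mm. It stands on four round legs, each 44 mm in diameter, from z = 0 to the seat underside, each leg's axis is inset half a diameter from the nearest pair of seat edges (so the leg's bounding box is flush with the corner).

B is a rectangular beam 1170 mm long (x), 178 mm deep (y), 44 mm thick (z).

The beam spans the tops of two stools placed 470 mm apart, resting at z = 405 mm.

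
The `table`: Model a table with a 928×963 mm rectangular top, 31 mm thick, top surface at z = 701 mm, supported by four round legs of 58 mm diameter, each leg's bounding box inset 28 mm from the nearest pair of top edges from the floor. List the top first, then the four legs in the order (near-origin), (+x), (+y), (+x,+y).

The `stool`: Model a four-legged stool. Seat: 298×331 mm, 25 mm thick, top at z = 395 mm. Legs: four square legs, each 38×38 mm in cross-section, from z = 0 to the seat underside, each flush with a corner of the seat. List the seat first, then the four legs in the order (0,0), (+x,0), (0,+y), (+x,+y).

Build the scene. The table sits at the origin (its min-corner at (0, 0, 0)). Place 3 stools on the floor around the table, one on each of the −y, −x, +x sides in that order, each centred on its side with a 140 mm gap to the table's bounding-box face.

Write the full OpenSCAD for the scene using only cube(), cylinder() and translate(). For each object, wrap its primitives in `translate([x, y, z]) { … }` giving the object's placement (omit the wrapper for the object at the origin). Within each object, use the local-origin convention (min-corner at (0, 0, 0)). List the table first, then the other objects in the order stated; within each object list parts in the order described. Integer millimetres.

translate([0, 0, 670]) cube([928, 963, 31]);
translate([57, 57, 0]) cylinder(h = 670, r = 29);
translate([871, 57, 0]) cylinder(h = 670, r = 29);
translate([57, 906, 0]) cylinder(h = 670, r = 29);
translate([871, 906, 0]) cylinder(h = 670, r = 29);
translate([315, -471, 0]) {
  translate([0, 0, 370]) cube([298, 331, 25]);
  cube([38, 38, 370]);
  translate([260, 0, 0]) cube([38, 38, 370]);
  translate([0, 293, 0]) cube([38, 38, 370]);
  translate([260, 293, 0]) cube([38, 38, 370]);
}
translate([-438, 316, 0]) {
  translate([0, 0, 370]) cube([298, 331, 25]);
  cube([38, 38, 370]);
  translate([260, 0, 0]) cube([38, 38, 370]);
  translate([0, 293, 0]) cube([38, 38, 370]);
  translate([260, 293, 0]) cube([38, 38, 370]);
}
translate([1068, 316, 0]) {
  translate([0, 0, 370]) cube([298, 331, 25]);
  cube([38, 38, 370]);
  translate([260, 0, 0]) cube([38, 38, 370]);
  translate([0, 293, 0]) cube([38, 38, 370]);
  translate([260, 293, 0]) cube([38, 38, 370]);
}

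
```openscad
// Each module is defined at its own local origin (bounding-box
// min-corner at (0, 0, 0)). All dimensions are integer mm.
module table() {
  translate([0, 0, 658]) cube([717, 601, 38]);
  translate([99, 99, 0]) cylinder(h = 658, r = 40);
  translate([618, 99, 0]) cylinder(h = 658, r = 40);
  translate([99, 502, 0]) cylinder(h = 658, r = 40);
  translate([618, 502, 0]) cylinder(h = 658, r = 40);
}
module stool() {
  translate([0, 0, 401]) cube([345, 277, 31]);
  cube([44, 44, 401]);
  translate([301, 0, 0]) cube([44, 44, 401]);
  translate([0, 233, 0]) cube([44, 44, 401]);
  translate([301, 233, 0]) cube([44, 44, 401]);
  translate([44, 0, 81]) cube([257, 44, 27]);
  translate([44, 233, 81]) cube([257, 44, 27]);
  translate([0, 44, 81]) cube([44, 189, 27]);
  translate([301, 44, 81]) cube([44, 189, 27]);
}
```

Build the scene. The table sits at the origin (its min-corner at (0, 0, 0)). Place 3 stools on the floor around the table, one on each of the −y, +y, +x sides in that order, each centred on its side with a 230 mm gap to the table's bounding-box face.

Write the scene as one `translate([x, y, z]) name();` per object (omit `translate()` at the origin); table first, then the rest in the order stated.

table();
translate([186, -507, 0]) stool();
translate([186, 831, 0]) stool();
translate([947, 162, 0]) stool();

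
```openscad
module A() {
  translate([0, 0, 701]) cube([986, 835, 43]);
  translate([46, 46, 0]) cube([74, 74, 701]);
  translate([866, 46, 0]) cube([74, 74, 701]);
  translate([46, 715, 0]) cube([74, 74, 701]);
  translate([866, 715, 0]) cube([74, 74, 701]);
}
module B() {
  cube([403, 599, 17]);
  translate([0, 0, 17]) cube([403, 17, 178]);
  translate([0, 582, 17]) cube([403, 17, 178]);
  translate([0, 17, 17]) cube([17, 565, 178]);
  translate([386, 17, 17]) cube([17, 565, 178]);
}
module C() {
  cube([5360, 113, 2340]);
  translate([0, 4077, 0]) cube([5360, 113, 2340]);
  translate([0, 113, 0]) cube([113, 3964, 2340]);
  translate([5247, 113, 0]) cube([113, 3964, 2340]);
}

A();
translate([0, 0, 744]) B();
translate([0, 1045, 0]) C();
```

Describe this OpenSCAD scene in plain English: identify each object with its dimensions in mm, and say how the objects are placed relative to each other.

A is a table with a 986×835 mm rectangular top, 43 mm thick, top surface at z = 744 mm, supported by four 74×74 mm square legs, each inset 46 mm from the nearest pair of top edges, running from the floor.

B is an open storage box with external size 403×599×195 mm and wall thickness 17 mm (the base is also 17 mm thick). The base covers the whole footprint; the four walls stand on the base, with the y-facing walls full-width and the x-facing walls fitting between their inner faces.

C is a box-shaped house frame (walls only): outside footprint 5360×4190 mm, wall height 2340 mm, wall thickness 113 mm. The two y-facing walls run the full x-width; the two x-facing walls fit between the inner faces of the y-facing walls.

The open box is on top of the table. The house frame is on the floor beside the table on its +y side.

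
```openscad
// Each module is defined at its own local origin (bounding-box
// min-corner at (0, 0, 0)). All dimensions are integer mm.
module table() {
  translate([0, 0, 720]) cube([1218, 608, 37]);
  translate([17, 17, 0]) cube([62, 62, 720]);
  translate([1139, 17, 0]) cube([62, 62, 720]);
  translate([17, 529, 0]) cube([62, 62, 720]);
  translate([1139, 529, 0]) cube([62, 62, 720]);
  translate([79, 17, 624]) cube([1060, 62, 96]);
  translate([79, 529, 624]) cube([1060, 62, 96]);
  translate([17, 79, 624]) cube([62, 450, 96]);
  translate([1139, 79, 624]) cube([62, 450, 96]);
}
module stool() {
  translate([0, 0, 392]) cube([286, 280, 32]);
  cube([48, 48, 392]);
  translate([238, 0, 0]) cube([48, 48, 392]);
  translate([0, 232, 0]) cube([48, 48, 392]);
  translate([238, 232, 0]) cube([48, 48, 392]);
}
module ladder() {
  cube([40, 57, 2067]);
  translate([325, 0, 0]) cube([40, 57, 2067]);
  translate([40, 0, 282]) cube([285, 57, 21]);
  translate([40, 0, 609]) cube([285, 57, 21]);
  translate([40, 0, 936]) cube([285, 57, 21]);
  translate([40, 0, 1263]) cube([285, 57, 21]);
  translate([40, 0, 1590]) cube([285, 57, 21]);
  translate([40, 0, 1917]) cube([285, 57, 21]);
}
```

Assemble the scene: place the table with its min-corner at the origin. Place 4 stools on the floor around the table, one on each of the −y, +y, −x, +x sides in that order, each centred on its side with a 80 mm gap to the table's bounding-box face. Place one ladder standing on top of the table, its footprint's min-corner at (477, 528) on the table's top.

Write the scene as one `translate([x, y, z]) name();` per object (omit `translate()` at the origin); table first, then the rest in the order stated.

table();
translate([466, -360, 0]) stool();
translate([466, 688, 0]) stool();
translate([-366, 164, 0]) stool();
translate([1298, 164, 0]) stool();
translate([477, 528, 757]) ladder();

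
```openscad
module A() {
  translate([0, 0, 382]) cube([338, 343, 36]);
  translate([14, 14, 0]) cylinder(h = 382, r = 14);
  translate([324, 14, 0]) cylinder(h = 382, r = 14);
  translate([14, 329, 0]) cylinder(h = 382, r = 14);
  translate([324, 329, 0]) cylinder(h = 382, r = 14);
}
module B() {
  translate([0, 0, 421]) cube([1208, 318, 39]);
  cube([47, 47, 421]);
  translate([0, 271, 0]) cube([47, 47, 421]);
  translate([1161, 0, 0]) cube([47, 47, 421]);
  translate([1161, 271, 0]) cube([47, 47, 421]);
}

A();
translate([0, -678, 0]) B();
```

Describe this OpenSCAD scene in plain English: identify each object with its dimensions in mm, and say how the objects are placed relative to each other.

A is a four-legged stool. The seat is a 338×343×36 mm slab whose top surface is at z = 418 mm; four round legs, each 28 mm in diameter, run from the floor (z = 0) to the underside of the seat, each leg's axis is inset half a diameter from the nearest pair of seat edges (so the leg's bounding box is flush with the corner).

B is a long wooden bench with a 1208 mm (x) × 318 mm (y) seat, 39 mm thick, its top surface 460 mm above the floor. Four 47 mm square legs at the seat corners, flush with the edges, run from z = 0 to the seat underside.

The bench is on the floor beside the stool on its −y side.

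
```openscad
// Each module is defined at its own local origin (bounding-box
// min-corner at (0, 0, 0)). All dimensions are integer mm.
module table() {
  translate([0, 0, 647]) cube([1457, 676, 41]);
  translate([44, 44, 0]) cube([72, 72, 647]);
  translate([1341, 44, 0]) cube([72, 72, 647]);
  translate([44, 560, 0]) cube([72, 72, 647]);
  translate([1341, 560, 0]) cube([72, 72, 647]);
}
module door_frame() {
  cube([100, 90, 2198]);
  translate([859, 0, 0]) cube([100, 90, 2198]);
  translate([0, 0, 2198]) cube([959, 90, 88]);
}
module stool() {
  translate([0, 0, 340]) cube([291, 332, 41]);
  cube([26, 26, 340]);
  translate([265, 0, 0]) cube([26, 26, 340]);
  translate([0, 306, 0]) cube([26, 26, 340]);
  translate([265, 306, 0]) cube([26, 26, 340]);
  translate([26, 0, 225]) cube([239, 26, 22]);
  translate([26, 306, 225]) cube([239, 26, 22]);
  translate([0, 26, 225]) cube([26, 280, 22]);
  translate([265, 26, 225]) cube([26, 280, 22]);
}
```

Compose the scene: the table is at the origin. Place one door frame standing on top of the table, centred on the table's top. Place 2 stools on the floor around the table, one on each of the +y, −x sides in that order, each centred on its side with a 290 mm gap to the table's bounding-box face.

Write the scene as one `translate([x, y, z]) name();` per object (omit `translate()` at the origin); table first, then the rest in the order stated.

table();
translate([249, 293, 688]) door_frame();
translate([583, 966, 0]) stool();
translate([-581, 172, 0]) stool();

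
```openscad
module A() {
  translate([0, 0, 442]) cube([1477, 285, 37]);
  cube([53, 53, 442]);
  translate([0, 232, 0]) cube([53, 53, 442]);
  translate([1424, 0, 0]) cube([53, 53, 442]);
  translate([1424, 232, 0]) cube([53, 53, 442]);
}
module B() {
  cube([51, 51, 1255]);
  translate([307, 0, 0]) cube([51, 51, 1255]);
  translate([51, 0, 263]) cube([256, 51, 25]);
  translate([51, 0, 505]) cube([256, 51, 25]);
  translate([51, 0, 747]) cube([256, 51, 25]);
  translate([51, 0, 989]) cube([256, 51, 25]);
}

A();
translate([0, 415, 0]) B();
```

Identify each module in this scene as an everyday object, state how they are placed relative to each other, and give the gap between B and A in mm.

A is a bench. B is a ladder. The ladder is on the floor beside the bench on its +y side. The gap between the ladder and the bench is 130 mm.

The ladder's nearest face is 130 mm from the bench's +y face.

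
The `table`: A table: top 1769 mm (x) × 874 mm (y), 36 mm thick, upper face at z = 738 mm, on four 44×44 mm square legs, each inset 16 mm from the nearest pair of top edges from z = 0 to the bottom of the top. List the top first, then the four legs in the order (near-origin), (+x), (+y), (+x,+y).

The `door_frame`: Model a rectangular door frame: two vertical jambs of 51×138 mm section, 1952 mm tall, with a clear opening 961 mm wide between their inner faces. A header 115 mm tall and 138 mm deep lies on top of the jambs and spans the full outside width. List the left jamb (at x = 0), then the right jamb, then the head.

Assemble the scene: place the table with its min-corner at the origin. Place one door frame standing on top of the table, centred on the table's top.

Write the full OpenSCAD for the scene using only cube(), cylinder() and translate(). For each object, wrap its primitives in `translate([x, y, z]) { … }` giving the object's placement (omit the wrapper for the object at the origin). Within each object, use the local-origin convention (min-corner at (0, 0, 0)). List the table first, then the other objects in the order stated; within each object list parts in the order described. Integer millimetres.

translate([0, 0, 702]) cube([1769, 874, 36]);
translate([16, 16, 0]) cube([44, 44, 702]);
translate([1709, 16, 0]) cube([44, 44, 702]);
translate([16, 814, 0]) cube([44, 44, 702]);
translate([1709, 814, 0]) cube([44, 44, 702]);
translate([353, 368, 738]) {
  cube([51, 138, 1952]);
  translate([1012, 0, 0]) cube([51, 138, 1952]);
  translate([0, 0, 1952]) cube([1063, 138, 115]);
}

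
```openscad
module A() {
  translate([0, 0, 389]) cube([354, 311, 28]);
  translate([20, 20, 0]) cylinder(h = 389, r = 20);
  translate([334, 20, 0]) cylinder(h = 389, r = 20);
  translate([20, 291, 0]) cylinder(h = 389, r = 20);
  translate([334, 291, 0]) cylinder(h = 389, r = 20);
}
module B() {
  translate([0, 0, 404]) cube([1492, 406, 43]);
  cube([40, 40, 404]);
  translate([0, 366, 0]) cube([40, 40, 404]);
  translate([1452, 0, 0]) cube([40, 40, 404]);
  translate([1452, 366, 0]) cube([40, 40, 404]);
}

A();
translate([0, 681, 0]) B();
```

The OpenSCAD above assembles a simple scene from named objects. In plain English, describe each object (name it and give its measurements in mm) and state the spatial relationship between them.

A is a four-legged stool. The seat is 354×311 mm, 28 mm thick, top at z = 417 mm. It stands on four round legs, each 40 mm in diameter, from z = 0 to the seat underside, each leg's axis is inset half a diameter from the nearest pair of seat edges (so the leg's bounding box is flush with the corner).

B is a bench: a 1492×406 mm seat slab, 43 mm thick, top at z = 447 mm, on four 40×40 mm square legs flush with the seat corners and standing on z = 0.

The bench is on the floor beside the stool on its +y side.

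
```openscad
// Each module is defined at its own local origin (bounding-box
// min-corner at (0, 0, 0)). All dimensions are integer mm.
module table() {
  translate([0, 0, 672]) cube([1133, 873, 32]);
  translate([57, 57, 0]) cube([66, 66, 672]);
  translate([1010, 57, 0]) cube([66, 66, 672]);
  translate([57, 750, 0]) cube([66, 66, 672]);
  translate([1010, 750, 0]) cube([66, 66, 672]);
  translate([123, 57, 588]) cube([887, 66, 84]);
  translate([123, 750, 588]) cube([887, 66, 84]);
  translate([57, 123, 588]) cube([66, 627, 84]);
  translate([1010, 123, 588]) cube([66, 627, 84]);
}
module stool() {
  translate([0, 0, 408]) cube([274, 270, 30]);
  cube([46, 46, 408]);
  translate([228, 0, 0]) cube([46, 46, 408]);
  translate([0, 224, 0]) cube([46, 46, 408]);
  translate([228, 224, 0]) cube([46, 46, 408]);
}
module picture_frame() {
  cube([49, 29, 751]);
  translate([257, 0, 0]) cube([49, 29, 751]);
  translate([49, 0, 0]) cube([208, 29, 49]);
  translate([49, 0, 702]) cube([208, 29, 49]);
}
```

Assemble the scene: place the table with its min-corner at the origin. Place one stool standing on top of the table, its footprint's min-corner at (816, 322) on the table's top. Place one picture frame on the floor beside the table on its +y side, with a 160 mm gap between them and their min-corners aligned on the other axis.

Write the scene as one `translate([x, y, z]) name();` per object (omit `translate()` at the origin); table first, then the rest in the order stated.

table();
translate([816, 322, 704]) stool();
translate([0, 1033, 0]) picture_frame();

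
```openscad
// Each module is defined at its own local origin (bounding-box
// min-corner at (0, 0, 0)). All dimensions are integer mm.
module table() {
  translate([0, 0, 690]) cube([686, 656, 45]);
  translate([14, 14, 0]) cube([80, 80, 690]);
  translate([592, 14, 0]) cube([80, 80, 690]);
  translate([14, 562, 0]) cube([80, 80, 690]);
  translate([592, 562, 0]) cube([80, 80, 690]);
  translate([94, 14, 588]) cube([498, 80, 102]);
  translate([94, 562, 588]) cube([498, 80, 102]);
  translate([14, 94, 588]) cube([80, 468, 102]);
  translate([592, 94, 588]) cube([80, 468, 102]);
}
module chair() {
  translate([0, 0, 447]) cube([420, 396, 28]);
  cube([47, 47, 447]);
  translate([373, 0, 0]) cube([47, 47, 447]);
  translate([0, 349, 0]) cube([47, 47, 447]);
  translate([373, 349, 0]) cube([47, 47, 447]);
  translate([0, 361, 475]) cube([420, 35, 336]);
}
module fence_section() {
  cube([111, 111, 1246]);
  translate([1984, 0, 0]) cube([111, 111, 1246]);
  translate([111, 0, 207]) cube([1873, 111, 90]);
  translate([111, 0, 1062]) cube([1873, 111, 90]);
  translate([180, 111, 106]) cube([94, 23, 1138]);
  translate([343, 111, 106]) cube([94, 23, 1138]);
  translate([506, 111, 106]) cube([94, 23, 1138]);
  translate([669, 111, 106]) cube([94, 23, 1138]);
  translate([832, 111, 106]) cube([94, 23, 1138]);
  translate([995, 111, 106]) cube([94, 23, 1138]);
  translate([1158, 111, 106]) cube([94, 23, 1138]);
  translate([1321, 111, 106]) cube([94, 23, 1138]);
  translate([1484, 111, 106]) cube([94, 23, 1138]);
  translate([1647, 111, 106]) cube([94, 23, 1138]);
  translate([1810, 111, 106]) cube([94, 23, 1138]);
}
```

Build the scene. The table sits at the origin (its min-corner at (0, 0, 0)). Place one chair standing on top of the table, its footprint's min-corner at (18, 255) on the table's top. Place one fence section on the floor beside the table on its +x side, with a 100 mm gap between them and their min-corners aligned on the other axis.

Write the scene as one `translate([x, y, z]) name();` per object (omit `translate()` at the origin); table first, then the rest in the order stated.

table();
translate([18, 255, 735]) chair();
translate([786, 0, 0]) fence_section();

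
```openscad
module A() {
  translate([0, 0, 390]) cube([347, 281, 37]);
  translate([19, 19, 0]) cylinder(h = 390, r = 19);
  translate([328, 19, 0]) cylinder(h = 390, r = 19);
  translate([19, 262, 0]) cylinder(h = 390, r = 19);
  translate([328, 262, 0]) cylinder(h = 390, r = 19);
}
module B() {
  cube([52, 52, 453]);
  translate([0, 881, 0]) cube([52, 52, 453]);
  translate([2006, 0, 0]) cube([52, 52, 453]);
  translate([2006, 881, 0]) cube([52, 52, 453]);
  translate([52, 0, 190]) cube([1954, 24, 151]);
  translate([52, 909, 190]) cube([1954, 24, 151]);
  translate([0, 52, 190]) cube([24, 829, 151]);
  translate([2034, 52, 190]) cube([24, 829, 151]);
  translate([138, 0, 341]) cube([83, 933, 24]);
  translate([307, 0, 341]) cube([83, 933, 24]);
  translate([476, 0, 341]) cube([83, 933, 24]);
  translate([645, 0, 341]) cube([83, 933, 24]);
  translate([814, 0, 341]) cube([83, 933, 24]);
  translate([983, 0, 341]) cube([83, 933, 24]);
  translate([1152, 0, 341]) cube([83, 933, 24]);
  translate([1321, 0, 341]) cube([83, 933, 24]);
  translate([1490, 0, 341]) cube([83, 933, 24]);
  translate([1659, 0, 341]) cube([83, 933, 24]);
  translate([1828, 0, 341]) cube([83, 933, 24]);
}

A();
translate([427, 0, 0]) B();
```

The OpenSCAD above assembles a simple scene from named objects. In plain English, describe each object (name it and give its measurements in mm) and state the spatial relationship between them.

A is a simple wooden stool: a rectangular seat 347 mm (x) by 281 mm (y), 37 mm thick, top face at z = 427 mm, on four round legs, each 38 mm in diameter. The legs rest on z = 0, each leg's axis is inset half a diameter from the nearest pair of seat edges (so the leg's bounding box is flush with the corner).

B is a bed frame 2058 mm long (x) by 933 mm wide (y). Four 52×52 mm corner posts, 453 mm tall, at the corners of the footprint. Four rails of 24 mm thickness and 151 mm height run between adjacent posts with their undersides at z = 190 mm, their outer faces flush with the outside of the frame (the two x-running rails run between the posts' inner faces; the two y-running rails run between the posts' inner faces). 11 slats, each 83 mm wide (x) and 24 mm thick, lie across the top of the two x-running rails, running the full 933 mm width of the frame in y; the slats are evenly spaced along x between the inner faces of the end posts with equal gaps (rounded down to the nearest mm) at the −x end and between each pair — any rounding remainder accumulates at the +x end.

The bed frame is on the floor beside the stool on its +x side.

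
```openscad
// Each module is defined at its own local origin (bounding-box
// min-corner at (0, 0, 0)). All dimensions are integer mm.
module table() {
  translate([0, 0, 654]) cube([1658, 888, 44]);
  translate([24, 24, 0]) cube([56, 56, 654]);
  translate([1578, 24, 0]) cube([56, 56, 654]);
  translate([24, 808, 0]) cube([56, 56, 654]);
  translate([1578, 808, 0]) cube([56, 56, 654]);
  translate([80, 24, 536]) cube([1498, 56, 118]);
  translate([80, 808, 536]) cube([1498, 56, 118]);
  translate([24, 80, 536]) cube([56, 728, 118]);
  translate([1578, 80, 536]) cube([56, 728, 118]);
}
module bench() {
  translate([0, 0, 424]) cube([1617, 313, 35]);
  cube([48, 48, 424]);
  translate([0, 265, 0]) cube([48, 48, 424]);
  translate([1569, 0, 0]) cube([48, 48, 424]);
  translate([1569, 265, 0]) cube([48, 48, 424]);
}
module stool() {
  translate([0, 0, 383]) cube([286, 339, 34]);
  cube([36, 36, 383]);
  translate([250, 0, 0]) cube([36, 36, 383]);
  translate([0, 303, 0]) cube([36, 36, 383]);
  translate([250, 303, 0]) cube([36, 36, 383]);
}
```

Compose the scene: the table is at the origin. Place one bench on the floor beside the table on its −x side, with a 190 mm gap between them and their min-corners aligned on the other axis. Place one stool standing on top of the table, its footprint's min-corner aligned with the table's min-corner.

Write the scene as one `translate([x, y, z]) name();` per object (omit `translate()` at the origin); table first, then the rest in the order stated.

table();
translate([-1807, 0, 0]) bench();
translate([0, 0, 698]) stool();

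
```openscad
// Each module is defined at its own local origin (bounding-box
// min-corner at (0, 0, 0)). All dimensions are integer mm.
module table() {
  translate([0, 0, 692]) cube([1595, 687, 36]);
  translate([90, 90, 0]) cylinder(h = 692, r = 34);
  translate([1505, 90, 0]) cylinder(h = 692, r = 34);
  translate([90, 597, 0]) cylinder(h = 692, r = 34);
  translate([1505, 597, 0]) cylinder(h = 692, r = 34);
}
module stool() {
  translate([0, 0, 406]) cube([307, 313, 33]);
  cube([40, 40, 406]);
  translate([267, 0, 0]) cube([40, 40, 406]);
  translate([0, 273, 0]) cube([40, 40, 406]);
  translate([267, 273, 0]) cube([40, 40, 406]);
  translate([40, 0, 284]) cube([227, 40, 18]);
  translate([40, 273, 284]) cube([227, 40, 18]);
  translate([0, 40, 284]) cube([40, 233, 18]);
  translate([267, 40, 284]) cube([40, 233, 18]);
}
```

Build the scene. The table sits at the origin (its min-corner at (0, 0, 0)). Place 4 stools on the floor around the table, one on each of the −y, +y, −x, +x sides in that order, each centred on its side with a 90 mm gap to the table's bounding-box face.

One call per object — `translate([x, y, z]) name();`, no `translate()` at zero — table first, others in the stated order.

table();
translate([644, -403, 0]) stool();
translate([644, 777, 0]) stool();
translate([-397, 187, 0]) stool();
translate([1685, 187, 0]) stool();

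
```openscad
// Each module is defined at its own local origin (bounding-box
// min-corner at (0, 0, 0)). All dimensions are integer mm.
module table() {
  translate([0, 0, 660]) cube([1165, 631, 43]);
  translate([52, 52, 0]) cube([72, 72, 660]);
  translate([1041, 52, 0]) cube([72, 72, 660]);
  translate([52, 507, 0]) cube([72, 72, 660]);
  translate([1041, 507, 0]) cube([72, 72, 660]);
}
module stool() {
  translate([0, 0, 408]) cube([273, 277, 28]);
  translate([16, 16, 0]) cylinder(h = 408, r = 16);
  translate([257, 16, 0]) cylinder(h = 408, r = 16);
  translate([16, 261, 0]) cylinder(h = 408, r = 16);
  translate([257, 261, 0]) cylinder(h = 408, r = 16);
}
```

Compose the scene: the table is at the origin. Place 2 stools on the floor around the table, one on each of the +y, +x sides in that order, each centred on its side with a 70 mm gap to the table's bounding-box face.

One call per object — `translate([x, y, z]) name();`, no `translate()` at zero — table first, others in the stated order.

table();
translate([446, 701, 0]) stool();
translate([1235, 177, 0]) stool();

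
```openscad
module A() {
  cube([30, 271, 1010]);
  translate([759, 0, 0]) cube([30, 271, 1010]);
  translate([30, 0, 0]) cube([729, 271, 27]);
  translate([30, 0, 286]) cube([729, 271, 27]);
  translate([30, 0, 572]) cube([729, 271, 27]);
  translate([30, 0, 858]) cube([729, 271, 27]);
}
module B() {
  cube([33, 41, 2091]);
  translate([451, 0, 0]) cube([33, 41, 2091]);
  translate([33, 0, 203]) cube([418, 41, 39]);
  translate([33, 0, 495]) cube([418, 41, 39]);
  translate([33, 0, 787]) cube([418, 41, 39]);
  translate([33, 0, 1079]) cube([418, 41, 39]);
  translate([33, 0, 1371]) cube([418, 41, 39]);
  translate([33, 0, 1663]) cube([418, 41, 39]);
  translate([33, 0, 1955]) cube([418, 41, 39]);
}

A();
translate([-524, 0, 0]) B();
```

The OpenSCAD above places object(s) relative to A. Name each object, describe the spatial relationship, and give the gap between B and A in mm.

The ladder's nearest face is 40 mm from the bookshelf's −x face.

A is a bookshelf. B is a ladder. The ladder is on the floor beside the bookshelf on its −x side. The gap between the ladder and the bookshelf is 40 mm.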